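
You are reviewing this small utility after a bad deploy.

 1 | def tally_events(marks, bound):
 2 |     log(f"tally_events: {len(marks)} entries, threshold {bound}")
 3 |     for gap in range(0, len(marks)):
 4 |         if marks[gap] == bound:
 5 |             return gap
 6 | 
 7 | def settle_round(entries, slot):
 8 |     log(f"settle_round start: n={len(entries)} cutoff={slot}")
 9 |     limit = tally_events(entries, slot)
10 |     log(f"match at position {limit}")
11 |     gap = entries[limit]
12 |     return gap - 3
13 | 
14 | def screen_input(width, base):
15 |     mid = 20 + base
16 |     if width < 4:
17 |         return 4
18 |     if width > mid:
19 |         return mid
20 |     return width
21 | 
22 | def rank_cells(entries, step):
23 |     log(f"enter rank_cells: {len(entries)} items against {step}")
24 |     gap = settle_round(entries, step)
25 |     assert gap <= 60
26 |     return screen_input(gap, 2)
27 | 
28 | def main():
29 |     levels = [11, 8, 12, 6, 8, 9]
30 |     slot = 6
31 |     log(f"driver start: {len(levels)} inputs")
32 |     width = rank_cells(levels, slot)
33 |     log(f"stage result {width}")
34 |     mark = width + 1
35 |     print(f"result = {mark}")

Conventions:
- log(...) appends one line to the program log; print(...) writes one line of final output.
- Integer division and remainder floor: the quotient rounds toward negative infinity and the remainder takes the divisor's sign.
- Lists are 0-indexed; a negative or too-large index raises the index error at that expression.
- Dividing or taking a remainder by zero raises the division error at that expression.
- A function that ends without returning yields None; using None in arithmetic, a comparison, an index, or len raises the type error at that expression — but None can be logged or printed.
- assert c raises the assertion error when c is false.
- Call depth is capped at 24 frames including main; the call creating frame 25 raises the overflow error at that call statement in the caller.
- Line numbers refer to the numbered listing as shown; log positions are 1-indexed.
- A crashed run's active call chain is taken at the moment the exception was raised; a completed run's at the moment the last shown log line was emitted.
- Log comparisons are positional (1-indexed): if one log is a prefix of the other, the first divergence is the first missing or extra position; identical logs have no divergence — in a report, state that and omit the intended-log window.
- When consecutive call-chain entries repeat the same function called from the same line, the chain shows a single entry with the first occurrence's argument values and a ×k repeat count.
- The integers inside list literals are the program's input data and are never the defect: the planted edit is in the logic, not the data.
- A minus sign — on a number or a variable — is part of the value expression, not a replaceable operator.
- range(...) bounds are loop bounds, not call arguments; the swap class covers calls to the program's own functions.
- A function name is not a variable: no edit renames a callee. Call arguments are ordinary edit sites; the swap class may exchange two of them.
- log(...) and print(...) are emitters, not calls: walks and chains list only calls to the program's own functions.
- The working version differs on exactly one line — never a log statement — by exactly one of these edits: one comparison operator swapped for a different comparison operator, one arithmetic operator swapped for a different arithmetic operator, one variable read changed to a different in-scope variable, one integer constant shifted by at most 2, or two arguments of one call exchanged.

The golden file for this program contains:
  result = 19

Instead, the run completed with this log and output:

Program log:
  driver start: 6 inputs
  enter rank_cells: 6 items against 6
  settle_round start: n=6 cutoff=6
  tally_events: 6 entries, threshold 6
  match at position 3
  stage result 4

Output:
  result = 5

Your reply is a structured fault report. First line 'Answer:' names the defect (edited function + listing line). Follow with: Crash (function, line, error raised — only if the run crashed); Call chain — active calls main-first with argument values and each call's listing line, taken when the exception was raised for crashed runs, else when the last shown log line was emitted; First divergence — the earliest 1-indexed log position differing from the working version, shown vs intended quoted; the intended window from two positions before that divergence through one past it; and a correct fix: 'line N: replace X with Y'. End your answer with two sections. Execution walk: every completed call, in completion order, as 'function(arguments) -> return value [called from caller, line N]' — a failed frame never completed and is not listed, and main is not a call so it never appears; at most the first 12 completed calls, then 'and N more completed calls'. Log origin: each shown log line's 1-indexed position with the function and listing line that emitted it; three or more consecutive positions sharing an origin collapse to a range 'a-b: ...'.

Answer: the defect is in settle_round at line 12.
Key fact: Everything matches until log position 6, which reads 'stage result 4' in place of 'stage result 18'.
Call chain: main.
First divergence: position 6; shown 'stage result 4' vs intended 'stage result 18'.
Intended log window:
  4: tally_events: 6 entries, threshold 6
  5: match at position 3
  6: stage result 18
Execution walk:
  tally_events([11, 8, 12, 6, 8, 9], 6) -> 3  [called from settle_round, line 9]
  settle_round([11, 8, 12, 6, 8, 9], 6) -> 3  [called from rank_cells, line 24]
  screen_input(3, 2) -> 4  [called from rank_cells, line 26]
  rank_cells([11, 8, 12, 6, 8, 9], 6) -> 4  [called from main, line 32]
Log origin:
  1: emitted by main (line 31)
  2: emitted by rank_cells (line 23)
  3: emitted by settle_round (line 8)
  4: emitted by tally_events (line 2)
  5: emitted by settle_round (line 10)
  6: emitted by main (line 33)
A correct fix: line 12: replace `-` with `*`.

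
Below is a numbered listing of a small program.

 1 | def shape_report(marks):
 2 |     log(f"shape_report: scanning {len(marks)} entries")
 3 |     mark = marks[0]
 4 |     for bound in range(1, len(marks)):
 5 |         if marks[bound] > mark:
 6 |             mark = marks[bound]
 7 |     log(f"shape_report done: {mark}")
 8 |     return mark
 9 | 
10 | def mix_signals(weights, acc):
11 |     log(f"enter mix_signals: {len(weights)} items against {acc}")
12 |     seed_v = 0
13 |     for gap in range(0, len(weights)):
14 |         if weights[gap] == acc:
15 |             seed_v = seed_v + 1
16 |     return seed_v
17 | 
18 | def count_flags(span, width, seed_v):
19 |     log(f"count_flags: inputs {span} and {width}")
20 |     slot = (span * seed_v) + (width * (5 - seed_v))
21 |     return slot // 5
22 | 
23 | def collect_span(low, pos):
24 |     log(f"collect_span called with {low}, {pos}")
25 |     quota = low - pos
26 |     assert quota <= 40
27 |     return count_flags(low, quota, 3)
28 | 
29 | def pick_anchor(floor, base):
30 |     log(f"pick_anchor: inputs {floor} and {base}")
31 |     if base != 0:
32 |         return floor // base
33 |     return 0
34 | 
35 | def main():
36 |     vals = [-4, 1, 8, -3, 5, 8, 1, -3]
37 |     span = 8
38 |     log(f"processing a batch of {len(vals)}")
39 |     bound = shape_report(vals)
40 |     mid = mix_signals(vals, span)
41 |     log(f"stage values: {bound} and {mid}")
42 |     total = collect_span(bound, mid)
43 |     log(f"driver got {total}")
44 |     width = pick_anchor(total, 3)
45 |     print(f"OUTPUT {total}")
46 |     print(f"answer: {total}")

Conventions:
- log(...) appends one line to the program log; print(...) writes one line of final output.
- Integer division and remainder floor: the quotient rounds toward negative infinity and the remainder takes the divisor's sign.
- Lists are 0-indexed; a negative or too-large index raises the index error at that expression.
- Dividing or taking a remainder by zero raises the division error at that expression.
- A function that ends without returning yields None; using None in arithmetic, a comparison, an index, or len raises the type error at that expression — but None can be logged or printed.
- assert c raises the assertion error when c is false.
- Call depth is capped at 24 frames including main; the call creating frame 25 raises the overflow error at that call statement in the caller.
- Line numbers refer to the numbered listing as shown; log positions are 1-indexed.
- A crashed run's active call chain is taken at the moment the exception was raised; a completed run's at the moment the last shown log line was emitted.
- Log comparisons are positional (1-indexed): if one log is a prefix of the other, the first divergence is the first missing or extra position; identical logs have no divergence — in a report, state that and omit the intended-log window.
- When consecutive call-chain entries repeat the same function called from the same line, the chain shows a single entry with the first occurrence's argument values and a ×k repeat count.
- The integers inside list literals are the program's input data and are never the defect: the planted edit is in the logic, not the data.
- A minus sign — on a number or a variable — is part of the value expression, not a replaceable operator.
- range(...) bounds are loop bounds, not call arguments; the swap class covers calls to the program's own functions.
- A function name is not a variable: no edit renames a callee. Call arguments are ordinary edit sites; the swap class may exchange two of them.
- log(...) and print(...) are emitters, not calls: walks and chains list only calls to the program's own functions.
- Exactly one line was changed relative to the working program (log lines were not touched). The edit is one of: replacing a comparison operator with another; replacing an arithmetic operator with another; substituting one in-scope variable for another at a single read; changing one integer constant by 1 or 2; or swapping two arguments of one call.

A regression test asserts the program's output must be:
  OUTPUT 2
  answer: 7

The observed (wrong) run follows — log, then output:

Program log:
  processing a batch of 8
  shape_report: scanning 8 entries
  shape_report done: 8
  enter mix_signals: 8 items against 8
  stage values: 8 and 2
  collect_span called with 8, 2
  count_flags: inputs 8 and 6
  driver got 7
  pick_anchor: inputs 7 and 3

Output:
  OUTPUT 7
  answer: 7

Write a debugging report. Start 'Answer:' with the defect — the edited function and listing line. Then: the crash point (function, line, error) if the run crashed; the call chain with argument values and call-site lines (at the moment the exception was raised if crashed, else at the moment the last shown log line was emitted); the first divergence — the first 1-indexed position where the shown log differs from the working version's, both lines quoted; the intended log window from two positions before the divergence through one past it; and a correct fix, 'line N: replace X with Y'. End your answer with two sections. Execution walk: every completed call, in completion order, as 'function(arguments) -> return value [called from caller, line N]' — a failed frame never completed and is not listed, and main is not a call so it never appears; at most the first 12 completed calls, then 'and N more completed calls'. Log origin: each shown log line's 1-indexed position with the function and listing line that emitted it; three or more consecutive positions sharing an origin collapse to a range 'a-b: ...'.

Answer: the defect is in main at line 45.
The tell: Nothing in the log betrays the bug — only the output does.
Call chain: main -> pick_anchor(7, 3) (called at line 44).
First divergence: there is none — every log position agrees.
Execution walk:
  shape_report([-4, 1, 8, -3, 5, 8, 1, -3]) -> 8  [called from main, line 39]
  mix_signals([-4, 1, 8, -3, 5, 8, 1, -3], 8) -> 2  [called from main, line 40]
  count_flags(8, 6, 3) -> 7  [called from collect_span, line 27]
  collect_span(8, 2) -> 7  [called from main, line 42]
  pick_anchor(7, 3) -> 2  [called from main, line 44]
Log line origins:
  1: from main, line 38
  2: from shape_report, line 2
  3: from shape_report, line 7
  4: from mix_signals, line 11
  5: from main, line 41
  6: from collect_span, line 24
  7: from count_flags, line 19
  8: from main, line 43
  9: from pick_anchor, line 30
A correct fix: line 45: replace `total` with `width`.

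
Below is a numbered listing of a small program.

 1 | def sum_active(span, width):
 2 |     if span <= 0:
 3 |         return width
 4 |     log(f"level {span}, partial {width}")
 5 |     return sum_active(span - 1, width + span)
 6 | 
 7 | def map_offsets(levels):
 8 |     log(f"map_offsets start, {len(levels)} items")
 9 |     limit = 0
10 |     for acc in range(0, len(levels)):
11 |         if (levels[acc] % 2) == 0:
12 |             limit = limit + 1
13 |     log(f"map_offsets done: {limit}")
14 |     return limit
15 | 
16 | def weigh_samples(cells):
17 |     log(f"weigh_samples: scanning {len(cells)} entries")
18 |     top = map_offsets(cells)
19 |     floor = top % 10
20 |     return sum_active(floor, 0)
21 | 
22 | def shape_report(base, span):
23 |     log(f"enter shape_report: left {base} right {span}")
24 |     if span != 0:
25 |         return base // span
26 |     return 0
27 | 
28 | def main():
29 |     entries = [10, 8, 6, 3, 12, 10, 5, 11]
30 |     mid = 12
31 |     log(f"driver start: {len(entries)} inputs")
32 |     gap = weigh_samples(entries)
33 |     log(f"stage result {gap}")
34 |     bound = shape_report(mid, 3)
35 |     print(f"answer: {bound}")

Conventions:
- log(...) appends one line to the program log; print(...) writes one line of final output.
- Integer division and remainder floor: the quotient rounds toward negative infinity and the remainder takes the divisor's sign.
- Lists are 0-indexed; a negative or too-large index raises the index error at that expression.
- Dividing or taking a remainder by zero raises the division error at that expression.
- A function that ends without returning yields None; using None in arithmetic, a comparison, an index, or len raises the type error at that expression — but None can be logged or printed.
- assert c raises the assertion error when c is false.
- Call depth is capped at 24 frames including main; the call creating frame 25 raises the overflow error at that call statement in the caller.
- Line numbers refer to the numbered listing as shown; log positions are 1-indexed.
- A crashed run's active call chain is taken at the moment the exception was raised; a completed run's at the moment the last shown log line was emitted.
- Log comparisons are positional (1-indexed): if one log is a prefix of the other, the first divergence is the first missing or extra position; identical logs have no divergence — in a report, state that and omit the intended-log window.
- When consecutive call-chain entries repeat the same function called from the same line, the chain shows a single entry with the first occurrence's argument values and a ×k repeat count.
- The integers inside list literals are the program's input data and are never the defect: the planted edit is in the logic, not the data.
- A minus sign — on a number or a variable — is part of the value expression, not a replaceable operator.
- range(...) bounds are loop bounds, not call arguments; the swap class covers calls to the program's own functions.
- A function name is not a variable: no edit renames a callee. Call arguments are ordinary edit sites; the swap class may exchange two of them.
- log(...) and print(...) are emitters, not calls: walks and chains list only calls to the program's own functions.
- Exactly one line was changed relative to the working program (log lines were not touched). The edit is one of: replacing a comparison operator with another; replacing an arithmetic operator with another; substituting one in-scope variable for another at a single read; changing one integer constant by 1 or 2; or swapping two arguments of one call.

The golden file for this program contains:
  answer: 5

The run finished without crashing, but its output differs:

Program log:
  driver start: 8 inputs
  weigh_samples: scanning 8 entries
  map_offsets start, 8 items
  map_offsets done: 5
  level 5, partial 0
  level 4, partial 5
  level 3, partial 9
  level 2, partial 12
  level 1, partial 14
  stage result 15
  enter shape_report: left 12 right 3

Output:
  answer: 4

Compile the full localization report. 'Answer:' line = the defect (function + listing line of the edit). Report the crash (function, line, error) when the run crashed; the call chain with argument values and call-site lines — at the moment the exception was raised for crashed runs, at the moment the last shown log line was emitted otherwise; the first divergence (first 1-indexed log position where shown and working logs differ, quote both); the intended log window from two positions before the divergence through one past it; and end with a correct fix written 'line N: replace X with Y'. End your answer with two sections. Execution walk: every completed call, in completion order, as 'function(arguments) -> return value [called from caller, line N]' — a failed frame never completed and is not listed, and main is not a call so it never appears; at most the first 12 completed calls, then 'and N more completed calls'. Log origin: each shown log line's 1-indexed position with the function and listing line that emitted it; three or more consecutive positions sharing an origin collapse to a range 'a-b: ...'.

Answer: the defect is in main at line 34.
Core observation: Position 11 is the first bad log line: 'enter shape_report: left 12 right 3' should read 'enter shape_report: left 15 right 3'.
Call chain: main -> shape_report(12, 3) (called at line 34).
First divergence: position 11; shown 'enter shape_report: left 12 right 3' vs intended 'enter shape_report: left 15 right 3'.
Intended log window:
  9: level 1, partial 14
  10: stage result 15
  11: enter shape_report: left 15 right 3
Execution walk:
  map_offsets([10, 8, 6, 3, 12, 10, 5, 11]) -> 5  [called from weigh_samples, line 18]
  sum_active(0, 15) -> 15  [called from sum_active, line 5]
  sum_active(1, 14) -> 15  [called from sum_active, line 5]
  sum_active(2, 12) -> 15  [called from sum_active, line 5]
  sum_active(3, 9) -> 15  [called from sum_active, line 5]
  sum_active(4, 5) -> 15  [called from sum_active, line 5]
  sum_active(5, 0) -> 15  [called from weigh_samples, line 20]
  weigh_samples([10, 8, 6, 3, 12, 10, 5, 11]) -> 15  [called from main, line 32]
  shape_report(12, 3) -> 4  [called from main, line 34]
Log origin:
  1: from main, line 31
  2: from weigh_samples, line 17
  3: from map_offsets, line 8
  4: from map_offsets, line 13
  5-9: from sum_active, line 4
  10: from main, line 33
  11: from shape_report, line 23
A correct fix: line 34: replace `mid` with `gap`.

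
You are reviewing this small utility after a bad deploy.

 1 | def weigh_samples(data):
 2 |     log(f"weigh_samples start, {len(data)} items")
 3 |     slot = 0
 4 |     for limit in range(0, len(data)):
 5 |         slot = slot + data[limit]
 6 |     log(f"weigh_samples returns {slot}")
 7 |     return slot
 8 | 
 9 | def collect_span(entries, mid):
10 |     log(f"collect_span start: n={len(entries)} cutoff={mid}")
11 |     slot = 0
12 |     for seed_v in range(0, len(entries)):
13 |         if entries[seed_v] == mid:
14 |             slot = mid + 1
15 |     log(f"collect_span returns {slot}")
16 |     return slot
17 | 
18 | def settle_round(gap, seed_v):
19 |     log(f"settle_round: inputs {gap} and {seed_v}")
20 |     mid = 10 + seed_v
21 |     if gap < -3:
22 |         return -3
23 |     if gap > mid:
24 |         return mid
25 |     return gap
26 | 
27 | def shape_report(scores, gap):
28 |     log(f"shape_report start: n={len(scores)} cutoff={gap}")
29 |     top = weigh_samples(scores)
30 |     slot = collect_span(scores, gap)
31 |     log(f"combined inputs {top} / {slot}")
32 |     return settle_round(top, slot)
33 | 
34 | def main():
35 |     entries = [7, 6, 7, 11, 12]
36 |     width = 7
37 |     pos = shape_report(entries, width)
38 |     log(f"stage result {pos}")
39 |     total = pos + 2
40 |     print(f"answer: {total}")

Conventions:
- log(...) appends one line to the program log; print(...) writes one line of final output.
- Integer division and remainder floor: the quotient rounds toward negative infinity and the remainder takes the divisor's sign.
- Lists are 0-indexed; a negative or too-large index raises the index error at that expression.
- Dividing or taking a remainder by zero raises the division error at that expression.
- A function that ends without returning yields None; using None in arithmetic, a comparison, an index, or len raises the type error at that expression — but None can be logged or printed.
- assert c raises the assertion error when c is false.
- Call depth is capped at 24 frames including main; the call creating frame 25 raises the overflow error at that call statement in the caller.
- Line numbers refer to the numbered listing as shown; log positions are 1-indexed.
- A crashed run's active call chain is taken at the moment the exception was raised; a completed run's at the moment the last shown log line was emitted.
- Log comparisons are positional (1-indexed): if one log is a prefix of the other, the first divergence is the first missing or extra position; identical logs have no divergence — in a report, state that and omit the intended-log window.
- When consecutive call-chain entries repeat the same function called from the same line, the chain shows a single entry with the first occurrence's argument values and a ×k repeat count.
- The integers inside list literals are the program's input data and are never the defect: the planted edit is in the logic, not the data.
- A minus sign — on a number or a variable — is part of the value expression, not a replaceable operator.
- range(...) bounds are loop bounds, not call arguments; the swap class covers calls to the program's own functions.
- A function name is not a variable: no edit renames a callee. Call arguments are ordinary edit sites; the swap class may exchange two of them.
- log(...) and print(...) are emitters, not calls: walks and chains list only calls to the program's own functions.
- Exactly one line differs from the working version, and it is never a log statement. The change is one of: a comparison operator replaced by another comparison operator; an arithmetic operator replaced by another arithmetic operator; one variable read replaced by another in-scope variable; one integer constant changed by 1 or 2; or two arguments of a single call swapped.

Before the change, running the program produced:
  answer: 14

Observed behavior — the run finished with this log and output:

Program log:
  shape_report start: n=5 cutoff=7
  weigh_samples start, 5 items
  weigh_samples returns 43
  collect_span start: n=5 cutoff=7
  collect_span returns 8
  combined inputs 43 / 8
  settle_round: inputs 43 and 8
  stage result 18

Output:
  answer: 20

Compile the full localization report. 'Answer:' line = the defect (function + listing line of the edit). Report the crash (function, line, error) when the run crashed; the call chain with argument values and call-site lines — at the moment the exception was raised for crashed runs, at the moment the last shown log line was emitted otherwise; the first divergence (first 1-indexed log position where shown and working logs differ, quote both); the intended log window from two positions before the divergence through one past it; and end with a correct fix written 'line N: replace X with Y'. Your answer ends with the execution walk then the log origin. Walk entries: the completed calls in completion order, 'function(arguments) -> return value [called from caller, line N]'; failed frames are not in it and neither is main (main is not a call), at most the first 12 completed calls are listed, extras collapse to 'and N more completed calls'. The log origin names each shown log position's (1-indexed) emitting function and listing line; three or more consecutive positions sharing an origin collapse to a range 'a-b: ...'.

Answer: the defect is in collect_span at line 14.
Core observation: Position 5 is the first bad log line: 'collect_span returns 8' should read 'collect_span returns 2'.
Call chain: main.
First divergence: position 5 — the shown line 'collect_span returns 8' should read 'collect_span returns 2'.
Intended log window:
  3: weigh_samples returns 43
  4: collect_span start: n=5 cutoff=7
  5: collect_span returns 2
  6: combined inputs 43 / 2
Execution walk:
  weigh_samples([7, 6, 7, 11, 12]) -> 43  [called from shape_report, line 29]
  collect_span([7, 6, 7, 11, 12], 7) -> 8  [called from shape_report, line 30]
  settle_round(43, 8) -> 18  [called from shape_report, line 32]
  shape_report([7, 6, 7, 11, 12], 7) -> 18  [called from main, line 37]
Log line origins:
  1: from shape_report, line 28
  2: from weigh_samples, line 2
  3: from weigh_samples, line 6
  4: from collect_span, line 10
  5: from collect_span, line 15
  6: from shape_report, line 31
  7: from settle_round, line 19
  8: from main, line 38
A correct fix: line 14: replace `mid` with `slot`.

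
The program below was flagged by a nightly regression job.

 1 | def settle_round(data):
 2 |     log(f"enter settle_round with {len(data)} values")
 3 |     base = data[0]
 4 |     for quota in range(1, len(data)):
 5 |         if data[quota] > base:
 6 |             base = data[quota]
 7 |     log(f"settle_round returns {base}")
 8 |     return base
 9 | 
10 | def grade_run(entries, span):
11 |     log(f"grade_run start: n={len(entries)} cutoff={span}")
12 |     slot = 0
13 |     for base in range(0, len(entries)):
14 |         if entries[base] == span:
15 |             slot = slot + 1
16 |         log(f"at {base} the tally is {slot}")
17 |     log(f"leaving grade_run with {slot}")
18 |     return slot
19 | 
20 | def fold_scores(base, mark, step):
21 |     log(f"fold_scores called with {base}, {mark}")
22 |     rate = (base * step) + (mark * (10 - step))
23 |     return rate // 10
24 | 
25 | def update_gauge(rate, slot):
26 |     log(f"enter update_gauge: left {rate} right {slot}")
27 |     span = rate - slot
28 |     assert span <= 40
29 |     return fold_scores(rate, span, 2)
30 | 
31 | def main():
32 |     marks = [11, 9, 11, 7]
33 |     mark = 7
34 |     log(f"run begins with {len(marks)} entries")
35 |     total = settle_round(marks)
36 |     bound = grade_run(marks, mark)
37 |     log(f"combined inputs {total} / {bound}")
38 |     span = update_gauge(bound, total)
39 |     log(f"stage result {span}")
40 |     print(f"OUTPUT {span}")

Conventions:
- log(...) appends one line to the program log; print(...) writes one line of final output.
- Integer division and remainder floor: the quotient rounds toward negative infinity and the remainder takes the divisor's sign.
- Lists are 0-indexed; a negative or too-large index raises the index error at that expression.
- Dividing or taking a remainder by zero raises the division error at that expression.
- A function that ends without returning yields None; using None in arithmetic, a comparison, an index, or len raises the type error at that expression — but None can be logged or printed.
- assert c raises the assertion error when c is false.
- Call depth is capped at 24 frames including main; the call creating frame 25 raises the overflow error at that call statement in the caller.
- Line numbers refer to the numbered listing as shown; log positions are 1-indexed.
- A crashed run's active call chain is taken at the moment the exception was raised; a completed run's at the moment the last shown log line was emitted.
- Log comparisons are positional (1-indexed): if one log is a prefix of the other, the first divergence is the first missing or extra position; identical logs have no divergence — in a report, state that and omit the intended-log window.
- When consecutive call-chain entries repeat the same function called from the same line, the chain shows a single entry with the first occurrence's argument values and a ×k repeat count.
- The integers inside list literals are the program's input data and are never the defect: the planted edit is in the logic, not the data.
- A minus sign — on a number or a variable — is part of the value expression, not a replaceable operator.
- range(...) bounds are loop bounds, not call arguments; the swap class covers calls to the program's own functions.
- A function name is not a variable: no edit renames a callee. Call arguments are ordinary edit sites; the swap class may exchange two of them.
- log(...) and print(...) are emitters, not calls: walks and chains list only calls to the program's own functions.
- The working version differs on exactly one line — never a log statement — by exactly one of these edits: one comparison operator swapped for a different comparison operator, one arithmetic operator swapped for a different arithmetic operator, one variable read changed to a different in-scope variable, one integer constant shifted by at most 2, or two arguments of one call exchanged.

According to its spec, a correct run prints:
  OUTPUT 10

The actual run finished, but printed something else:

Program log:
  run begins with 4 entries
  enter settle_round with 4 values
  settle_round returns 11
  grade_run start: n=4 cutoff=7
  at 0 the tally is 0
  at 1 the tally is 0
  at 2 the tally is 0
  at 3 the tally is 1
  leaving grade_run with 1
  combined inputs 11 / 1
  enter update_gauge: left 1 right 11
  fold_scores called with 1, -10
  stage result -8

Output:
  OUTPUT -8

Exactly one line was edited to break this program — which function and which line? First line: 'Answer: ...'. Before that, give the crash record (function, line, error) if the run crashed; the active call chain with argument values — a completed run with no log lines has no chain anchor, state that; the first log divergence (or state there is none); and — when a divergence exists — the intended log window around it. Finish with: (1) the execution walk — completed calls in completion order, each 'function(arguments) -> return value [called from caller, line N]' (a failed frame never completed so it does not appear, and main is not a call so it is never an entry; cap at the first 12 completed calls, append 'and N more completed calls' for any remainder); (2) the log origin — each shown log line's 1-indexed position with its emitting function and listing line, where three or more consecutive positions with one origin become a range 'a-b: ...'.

Answer: the defect is in main at line 38.
The tell: At log position 11 the runs split — shown 'enter update_gauge: left 1 right 11', but the working version logs 'enter update_gauge: left 11 right 1'.
Call chain: main.
First divergence: position 11 — shown 'enter update_gauge: left 1 right 11', intended 'enter update_gauge: left 11 right 1'.
Intended log window:
  9: leaving grade_run with 1
  10: combined inputs 11 / 1
  11: enter update_gauge: left 11 right 1
  12: fold_scores called with 11, 10
Execution walk:
  settle_round([11, 9, 11, 7]) -> 11  [called from main, line 35]
  grade_run([11, 9, 11, 7], 7) -> 1  [called from main, line 36]
  fold_scores(1, -10, 2) -> -8  [called from update_gauge, line 29]
  update_gauge(1, 11) -> -8  [called from main, line 38]
Origin of each log line:
  1: from main, line 34
  2: from settle_round, line 2
  3: from settle_round, line 7
  4: from grade_run, line 11
  5-8: from grade_run, line 16
  9: from grade_run, line 17
  10: from main, line 37
  11: from update_gauge, line 26
  12: from fold_scores, line 21
  13: from main, line 39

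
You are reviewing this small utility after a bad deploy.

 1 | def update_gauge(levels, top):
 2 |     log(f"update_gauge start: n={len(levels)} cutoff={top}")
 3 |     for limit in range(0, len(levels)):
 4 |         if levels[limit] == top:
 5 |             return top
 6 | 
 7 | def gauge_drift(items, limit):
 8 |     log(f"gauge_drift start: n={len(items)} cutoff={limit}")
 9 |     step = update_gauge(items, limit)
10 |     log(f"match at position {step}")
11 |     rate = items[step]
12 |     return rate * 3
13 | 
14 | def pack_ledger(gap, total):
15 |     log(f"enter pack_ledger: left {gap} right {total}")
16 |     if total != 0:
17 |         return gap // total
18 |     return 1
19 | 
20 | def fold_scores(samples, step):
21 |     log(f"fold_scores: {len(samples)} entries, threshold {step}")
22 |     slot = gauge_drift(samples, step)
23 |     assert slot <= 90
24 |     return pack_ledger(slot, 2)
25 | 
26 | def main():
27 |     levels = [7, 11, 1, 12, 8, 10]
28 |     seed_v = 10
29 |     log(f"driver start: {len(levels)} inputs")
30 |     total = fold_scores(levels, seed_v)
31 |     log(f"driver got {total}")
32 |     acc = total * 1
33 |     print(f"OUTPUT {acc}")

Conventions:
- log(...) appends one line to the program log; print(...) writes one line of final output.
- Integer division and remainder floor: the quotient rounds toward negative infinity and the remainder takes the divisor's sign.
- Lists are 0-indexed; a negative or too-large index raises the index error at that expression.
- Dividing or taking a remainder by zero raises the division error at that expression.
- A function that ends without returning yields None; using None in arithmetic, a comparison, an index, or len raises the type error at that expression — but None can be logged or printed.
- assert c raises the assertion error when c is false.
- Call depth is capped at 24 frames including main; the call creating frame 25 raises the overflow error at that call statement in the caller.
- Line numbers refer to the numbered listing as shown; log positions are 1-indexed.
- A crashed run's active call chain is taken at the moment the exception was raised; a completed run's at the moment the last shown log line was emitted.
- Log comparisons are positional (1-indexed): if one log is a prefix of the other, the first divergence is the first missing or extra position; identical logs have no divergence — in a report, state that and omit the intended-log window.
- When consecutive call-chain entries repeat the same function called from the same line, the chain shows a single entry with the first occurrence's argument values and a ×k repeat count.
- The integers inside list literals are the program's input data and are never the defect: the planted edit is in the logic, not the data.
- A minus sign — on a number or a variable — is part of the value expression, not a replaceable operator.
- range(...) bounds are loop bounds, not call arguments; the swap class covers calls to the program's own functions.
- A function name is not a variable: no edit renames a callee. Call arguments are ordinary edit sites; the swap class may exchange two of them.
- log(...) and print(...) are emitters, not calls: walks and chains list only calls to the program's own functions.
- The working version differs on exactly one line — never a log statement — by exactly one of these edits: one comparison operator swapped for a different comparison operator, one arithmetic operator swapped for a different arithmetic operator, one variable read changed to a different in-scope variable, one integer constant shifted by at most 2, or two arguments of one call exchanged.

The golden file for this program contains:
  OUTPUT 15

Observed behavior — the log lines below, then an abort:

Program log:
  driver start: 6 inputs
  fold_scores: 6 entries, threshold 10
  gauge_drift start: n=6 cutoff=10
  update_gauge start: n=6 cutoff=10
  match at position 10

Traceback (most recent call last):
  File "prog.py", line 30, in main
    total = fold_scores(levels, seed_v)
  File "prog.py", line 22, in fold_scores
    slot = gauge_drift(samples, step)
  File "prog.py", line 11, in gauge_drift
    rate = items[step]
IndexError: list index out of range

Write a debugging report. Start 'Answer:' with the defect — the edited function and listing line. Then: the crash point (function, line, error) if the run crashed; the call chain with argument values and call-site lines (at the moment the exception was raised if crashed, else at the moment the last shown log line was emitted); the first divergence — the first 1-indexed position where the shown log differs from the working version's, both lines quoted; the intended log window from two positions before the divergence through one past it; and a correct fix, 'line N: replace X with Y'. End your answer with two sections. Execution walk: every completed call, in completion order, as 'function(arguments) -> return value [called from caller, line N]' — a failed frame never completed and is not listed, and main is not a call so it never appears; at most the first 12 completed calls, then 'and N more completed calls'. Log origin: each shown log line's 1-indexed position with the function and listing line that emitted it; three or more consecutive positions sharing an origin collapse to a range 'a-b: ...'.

Answer: the defect is in update_gauge at line 5.
The tell: Log line 5 is where behavior first shows: 'match at position 10' appears instead of 'match at position 5'.
Crash: gauge_drift, line 11, IndexError.
Call chain: main -> fold_scores([7, 11, 1, 12, 8, 10], 10) (called at line 30) -> gauge_drift([7, 11, 1, 12, 8, 10], 10) (called at line 22).
First divergence: position 5 — shown 'match at position 10', intended 'match at position 5'.
Intended log window:
  3: gauge_drift start: n=6 cutoff=10
  4: update_gauge start: n=6 cutoff=10
  5: match at position 5
  6: enter pack_ledger: left 30 right 2
Execution walk:
  update_gauge([7, 11, 1, 12, 8, 10], 10) -> 10  [called from gauge_drift, line 9]
Log origin:
  1 — main, line 29
  2 — fold_scores, line 21
  3 — gauge_drift, line 8
  4 — update_gauge, line 2
  5 — gauge_drift, line 10
A correct fix: line 5: replace `top` with `limit`.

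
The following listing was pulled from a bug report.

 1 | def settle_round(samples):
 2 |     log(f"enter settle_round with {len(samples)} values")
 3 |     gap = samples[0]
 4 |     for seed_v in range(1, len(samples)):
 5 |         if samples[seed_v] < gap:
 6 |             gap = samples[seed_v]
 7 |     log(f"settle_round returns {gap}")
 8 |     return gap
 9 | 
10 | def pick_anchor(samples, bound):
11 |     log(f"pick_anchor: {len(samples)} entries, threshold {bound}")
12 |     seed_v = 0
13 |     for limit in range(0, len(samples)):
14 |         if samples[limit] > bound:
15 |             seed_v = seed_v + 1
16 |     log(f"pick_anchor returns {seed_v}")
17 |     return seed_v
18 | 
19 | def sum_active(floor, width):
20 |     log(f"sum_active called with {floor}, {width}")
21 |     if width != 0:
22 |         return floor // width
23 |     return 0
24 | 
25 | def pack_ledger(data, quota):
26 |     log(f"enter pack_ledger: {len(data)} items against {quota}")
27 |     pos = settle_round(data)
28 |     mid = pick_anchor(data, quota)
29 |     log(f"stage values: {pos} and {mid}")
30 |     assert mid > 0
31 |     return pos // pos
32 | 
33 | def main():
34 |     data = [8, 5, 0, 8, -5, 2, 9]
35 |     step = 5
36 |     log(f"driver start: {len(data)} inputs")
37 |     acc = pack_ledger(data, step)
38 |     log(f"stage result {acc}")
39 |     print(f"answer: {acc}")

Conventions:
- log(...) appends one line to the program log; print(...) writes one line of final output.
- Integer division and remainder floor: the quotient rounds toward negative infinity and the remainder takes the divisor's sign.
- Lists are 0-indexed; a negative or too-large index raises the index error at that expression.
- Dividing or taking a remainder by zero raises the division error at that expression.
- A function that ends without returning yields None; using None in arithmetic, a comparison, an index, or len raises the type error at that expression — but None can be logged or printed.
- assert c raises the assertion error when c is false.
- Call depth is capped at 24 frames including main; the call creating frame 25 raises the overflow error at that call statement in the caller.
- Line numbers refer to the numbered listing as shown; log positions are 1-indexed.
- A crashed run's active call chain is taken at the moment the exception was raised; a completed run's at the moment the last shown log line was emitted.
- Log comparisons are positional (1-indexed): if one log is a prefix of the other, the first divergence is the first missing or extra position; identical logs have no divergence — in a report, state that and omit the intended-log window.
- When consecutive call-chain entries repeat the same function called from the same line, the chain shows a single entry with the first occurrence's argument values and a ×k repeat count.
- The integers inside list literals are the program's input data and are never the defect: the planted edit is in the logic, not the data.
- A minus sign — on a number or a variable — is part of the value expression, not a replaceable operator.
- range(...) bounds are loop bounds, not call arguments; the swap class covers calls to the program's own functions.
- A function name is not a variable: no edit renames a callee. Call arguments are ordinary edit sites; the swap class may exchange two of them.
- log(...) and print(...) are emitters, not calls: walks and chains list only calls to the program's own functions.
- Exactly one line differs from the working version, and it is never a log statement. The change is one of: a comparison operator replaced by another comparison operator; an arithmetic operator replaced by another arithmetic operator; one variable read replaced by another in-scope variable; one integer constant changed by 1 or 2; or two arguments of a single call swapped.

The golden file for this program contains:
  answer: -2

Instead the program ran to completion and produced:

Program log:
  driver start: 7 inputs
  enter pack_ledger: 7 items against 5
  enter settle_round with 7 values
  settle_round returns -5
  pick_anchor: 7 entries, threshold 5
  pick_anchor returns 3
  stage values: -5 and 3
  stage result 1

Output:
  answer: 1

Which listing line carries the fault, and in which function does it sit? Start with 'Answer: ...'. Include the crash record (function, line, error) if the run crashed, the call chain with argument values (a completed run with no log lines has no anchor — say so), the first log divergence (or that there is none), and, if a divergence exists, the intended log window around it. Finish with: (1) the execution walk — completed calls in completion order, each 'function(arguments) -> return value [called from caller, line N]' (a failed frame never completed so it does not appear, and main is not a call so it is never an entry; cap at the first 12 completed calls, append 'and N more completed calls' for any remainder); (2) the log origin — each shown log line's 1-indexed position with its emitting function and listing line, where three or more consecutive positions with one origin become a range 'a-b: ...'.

Answer: the defect is in pack_ledger at line 31.
Core observation: At log position 8 the runs split — shown 'stage result 1', but the working version logs 'stage result -2'.
Call chain: main.
First divergence: at position 8 the run shows 'stage result 1' where the working version logs 'stage result -2'.
Intended log window:
  6: pick_anchor returns 3
  7: stage values: -5 and 3
  8: stage result -2
Execution walk:
  settle_round([8, 5, 0, 8, -5, 2, 9]) -> -5  [called from pack_ledger, line 27]
  pick_anchor([8, 5, 0, 8, -5, 2, 9], 5) -> 3  [called from pack_ledger, line 28]
  pack_ledger([8, 5, 0, 8, -5, 2, 9], 5) -> 1  [called from main, line 37]
Log line origins:
  1: logged in main at line 36
  2: logged in pack_ledger at line 26
  3: logged in settle_round at line 2
  4: logged in settle_round at line 7
  5: logged in pick_anchor at line 11
  6: logged in pick_anchor at line 16
  7: logged in pack_ledger at line 29
  8: logged in main at line 38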